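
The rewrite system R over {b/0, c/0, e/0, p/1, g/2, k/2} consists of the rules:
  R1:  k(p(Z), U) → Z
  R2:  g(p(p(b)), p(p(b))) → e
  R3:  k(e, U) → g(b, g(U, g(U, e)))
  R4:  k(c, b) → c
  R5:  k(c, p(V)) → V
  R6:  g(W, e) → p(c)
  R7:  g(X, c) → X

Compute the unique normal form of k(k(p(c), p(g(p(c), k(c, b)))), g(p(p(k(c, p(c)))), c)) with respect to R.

1. k(k(p(c), p(g(p(c), k(c, b)))), g(p(p(k(c, p(c)))), c))  →  k(c, g(p(p(k(c, p(c)))), c))   [R1 at 1]
2. k(c, g(p(p(k(c, p(c)))), c))  →  k(c, p(p(k(c, p(c)))))   [R7 at 2]
3. k(c, p(p(k(c, p(c)))))  →  p(k(c, p(c)))   [R5 at ε]
4. p(k(c, p(c)))  →  p(c)   [R5 at 1]

p(c)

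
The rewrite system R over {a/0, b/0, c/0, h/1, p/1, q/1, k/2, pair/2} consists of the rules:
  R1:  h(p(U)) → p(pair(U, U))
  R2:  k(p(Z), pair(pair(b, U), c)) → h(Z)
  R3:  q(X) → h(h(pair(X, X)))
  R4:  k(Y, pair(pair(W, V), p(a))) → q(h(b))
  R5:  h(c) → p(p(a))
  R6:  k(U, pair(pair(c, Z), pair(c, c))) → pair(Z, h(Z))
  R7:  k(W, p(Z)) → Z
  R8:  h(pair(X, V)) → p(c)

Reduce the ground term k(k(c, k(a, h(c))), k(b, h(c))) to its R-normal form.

1. k(k(c, k(a, h(c))), k(b, h(c)))  →  k(k(c, k(a, p(p(a)))), k(b, h(c)))   [R5 at 1.2.2]
2. k(k(c, k(a, p(p(a)))), k(b, h(c)))  →  k(k(c, p(a)), k(b, h(c)))   [R7 at 1.2]
3. k(k(c, p(a)), k(b, h(c)))  →  k(a, k(b, h(c)))   [R7 at 1]
4. k(a, k(b, h(c)))  →  k(a, k(b, p(p(a))))   [R5 at 2.2]
5. k(a, k(b, p(p(a))))  →  k(a, p(a))   [R7 at 2]
6. k(a, p(a))  →  a   [R7 at ε]

a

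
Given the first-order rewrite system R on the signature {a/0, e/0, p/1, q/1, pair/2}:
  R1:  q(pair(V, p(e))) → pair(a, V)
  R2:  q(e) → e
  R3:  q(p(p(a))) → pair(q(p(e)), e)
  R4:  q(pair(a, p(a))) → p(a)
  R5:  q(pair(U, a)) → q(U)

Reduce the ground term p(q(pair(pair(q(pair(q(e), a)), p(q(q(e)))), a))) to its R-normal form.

1. p(q(pair(pair(q(pair(q(e), a)), p(q(q(e)))), a)))  →  p(q(pair(q(pair(q(e), a)), p(q(q(e))))))   [R5 at 1]
2. p(q(pair(q(pair(q(e), a)), p(q(q(e))))))  →  p(q(pair(q(q(e)), p(q(q(e))))))   [R5 at 1.1.1]
3. p(q(pair(q(q(e)), p(q(q(e))))))  →  p(q(pair(q(e), p(q(q(e))))))   [R2 at 1.1.1.1]
4. p(q(pair(q(e), p(q(q(e))))))  →  p(q(pair(e, p(q(q(e))))))   [R2 at 1.1.1]
5. p(q(pair(e, p(q(q(e))))))  →  p(q(pair(e, p(q(e)))))   [R2 at 1.1.2.1.1]
6. p(q(pair(e, p(q(e)))))  →  p(q(pair(e, p(e))))   [R2 at 1.1.2.1]
7. p(q(pair(e, p(e))))  →  p(pair(a, e))   [R1 at 1]

p(pair(a, e))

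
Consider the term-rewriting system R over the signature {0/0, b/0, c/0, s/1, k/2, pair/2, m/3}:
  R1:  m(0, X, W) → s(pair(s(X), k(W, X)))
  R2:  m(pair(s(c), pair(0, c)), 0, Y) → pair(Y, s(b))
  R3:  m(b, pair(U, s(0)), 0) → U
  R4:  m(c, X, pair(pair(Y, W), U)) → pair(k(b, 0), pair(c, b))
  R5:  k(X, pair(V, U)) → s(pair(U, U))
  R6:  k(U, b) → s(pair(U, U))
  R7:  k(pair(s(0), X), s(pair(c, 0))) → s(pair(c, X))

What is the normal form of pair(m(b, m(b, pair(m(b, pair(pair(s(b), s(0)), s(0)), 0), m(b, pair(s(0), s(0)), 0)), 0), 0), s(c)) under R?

1. pair(m(b, m(b, pair(m(b, pair(pair(s(b), s(0)), s(0)), 0), m(b, pair(s(0), s(0)), 0)), 0), 0), s(c))  →  pair(m(b, m(b, pair(pair(s(b), s(0)), m(b, pair(s(0), s(0)), 0)), 0), 0), s(c))   [R3 at 1.2.2.1]
2. pair(m(b, m(b, pair(pair(s(b), s(0)), m(b, pair(s(0), s(0)), 0)), 0), 0), s(c))  →  pair(m(b, m(b, pair(pair(s(b), s(0)), s(0)), 0), 0), s(c))   [R3 at 1.2.2.2]
3. pair(m(b, m(b, pair(pair(s(b), s(0)), s(0)), 0), 0), s(c))  →  pair(m(b, pair(s(b), s(0)), 0), s(c))   [R3 at 1.2]
4. pair(m(b, pair(s(b), s(0)), 0), s(c))  →  pair(s(b), s(c))   [R3 at 1]

pair(s(b), s(c))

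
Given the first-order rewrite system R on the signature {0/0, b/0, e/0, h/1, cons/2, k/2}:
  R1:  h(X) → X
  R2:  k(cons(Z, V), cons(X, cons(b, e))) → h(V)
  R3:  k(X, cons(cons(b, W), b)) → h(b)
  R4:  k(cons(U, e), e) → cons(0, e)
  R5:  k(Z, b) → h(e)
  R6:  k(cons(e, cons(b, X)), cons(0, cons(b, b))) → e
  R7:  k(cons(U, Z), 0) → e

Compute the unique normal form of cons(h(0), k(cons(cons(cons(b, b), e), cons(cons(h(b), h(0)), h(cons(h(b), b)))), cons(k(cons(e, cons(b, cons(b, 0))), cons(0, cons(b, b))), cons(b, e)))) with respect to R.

cons(0, cons(cons(b, 0), cons(b, b)))

1. cons(h(0), k(cons(cons(cons(b, b), e), cons(cons(h(b), h(0)), h(cons(h(b), b)))), cons(k(cons(e, cons(b, cons(b, 0))), cons(0, cons(b, b))), cons(b, e))))  →  cons(0, k(cons(cons(cons(b, b), e), cons(cons(h(b), h(0)), h(cons(h(b), b)))), cons(k(cons(e, cons(b, cons(b, 0))), cons(0, cons(b, b))), cons(b, e))))   [R1 at 1]
2. cons(0, k(cons(cons(cons(b, b), e), cons(cons(h(b), h(0)), h(cons(h(b), b)))), cons(k(cons(e, cons(b, cons(b, 0))), cons(0, cons(b, b))), cons(b, e))))  →  cons(0, h(cons(cons(h(b), h(0)), h(cons(h(b), b)))))   [R2 at 2]
3. cons(0, h(cons(cons(h(b), h(0)), h(cons(h(b), b)))))  →  cons(0, cons(cons(h(b), h(0)), h(cons(h(b), b))))   [R1 at 2]
4. cons(0, cons(cons(h(b), h(0)), h(cons(h(b), b))))  →  cons(0, cons(cons(b, h(0)), h(cons(h(b), b))))   [R1 at 2.1.1]
5. cons(0, cons(cons(b, h(0)), h(cons(h(b), b))))  →  cons(0, cons(cons(b, 0), h(cons(h(b), b))))   [R1 at 2.1.2]
6. cons(0, cons(cons(b, 0), h(cons(h(b), b))))  →  cons(0, cons(cons(b, 0), cons(h(b), b)))   [R1 at 2.2]
7. cons(0, cons(cons(b, 0), cons(h(b), b)))  →  cons(0, cons(cons(b, 0), cons(b, b)))   [R1 at 2.2.1]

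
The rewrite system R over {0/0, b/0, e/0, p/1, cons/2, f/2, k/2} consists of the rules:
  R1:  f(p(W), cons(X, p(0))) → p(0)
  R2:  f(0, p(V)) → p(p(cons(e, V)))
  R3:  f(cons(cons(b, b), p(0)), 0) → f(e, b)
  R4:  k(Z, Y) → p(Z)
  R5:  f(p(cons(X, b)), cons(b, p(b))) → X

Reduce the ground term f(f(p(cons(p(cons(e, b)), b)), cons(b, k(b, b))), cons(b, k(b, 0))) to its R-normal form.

e

1. f(f(p(cons(p(cons(e, b)), b)), cons(b, k(b, b))), cons(b, k(b, 0)))  →  f(f(p(cons(p(cons(e, b)), b)), cons(b, p(b))), cons(b, k(b, 0)))   [R4 at 1.2.2]
2. f(f(p(cons(p(cons(e, b)), b)), cons(b, p(b))), cons(b, k(b, 0)))  →  f(p(cons(e, b)), cons(b, k(b, 0)))   [R5 at 1]
3. f(p(cons(e, b)), cons(b, k(b, 0)))  →  f(p(cons(e, b)), cons(b, p(b)))   [R4 at 2.2]
4. f(p(cons(e, b)), cons(b, p(b)))  →  e   [R5 at ε]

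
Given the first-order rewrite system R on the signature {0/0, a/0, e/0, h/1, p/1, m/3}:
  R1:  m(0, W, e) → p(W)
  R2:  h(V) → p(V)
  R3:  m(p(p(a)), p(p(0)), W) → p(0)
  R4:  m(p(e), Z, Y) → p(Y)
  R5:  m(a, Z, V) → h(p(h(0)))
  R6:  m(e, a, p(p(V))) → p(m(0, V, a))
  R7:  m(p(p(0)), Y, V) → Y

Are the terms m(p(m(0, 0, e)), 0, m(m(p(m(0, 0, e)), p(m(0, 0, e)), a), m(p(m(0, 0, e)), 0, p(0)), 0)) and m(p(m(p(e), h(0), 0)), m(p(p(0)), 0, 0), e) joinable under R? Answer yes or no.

yes — NF(t₁) = 0, NF(t₂) = 0

Reduce t₁ = m(p(m(0, 0, e)), 0, m(m(p(m(0, 0, e)), p(m(0, 0, e)), a), m(p(m(0, 0, e)), 0, p(0)), 0)):
1. m(p(m(0, 0, e)), 0, m(m(p(m(0, 0, e)), p(m(0, 0, e)), a), m(p(m(0, 0, e)), 0, p(0)), 0))  →  m(p(p(0)), 0, m(m(p(m(0, 0, e)), p(m(0, 0, e)), a), m(p(m(0, 0, e)), 0, p(0)), 0))   [R1 at 1.1]
2. m(p(p(0)), 0, m(m(p(m(0, 0, e)), p(m(0, 0, e)), a), m(p(m(0, 0, e)), 0, p(0)), 0))  →  0   [R7 at ε]

Reduce t₂ = m(p(m(p(e), h(0), 0)), m(p(p(0)), 0, 0), e):
1. m(p(m(p(e), h(0), 0)), m(p(p(0)), 0, 0), e)  →  m(p(p(0)), m(p(p(0)), 0, 0), e)   [R4 at 1.1]
2. m(p(p(0)), m(p(p(0)), 0, 0), e)  →  m(p(p(0)), 0, 0)   [R7 at ε]
3. m(p(p(0)), 0, 0)  →  0   [R7 at ε]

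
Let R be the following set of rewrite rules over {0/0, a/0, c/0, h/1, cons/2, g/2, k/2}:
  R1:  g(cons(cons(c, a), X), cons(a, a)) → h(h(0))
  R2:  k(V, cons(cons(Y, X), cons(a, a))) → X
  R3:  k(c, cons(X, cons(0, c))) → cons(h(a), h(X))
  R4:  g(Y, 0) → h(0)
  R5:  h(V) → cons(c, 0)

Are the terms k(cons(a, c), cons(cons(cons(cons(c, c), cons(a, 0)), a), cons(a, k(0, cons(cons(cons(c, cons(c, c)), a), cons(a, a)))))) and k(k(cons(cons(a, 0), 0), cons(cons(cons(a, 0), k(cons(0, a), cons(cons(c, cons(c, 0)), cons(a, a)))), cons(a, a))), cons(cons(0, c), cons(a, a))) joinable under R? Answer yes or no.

Reduce t₁ = k(cons(a, c), cons(cons(cons(cons(c, c), cons(a, 0)), a), cons(a, k(0, cons(cons(cons(c, cons(c, c)), a), cons(a, a)))))):
1. k(cons(a, c), cons(cons(cons(cons(c, c), cons(a, 0)), a), cons(a, k(0, cons(cons(cons(c, cons(c, c)), a), cons(a, a))))))  →  k(cons(a, c), cons(cons(cons(cons(c, c), cons(a, 0)), a), cons(a, a)))   [R2 at 2.2.2]
2. k(cons(a, c), cons(cons(cons(cons(c, c), cons(a, 0)), a), cons(a, a)))  →  a   [R2 at ε]

Reduce t₂ = k(k(cons(cons(a, 0), 0), cons(cons(cons(a, 0), k(cons(0, a), cons(cons(c, cons(c, 0)), cons(a, a)))), cons(a, a))), cons(cons(0, c), cons(a, a))):
1. k(k(cons(cons(a, 0), 0), cons(cons(cons(a, 0), k(cons(0, a), cons(cons(c, cons(c, 0)), cons(a, a)))), cons(a, a))), cons(cons(0, c), cons(a, a)))  →  c   [R2 at ε]

no — NF(t₁) = a, NF(t₂) = c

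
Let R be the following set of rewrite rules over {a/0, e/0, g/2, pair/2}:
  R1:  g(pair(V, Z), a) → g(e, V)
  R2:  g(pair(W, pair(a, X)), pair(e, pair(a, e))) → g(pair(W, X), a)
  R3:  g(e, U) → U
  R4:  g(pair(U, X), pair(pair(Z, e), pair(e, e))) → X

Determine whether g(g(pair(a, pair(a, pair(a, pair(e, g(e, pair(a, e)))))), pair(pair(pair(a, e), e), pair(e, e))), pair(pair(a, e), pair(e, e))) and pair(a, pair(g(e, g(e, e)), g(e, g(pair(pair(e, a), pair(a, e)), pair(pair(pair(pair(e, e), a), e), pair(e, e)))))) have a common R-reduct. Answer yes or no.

Reduce t₁ = g(g(pair(a, pair(a, pair(a, pair(e, g(e, pair(a, e)))))), pair(pair(pair(a, e), e), pair(e, e))), pair(pair(a, e), pair(e, e))):
1. g(g(pair(a, pair(a, pair(a, pair(e, g(e, pair(a, e)))))), pair(pair(pair(a, e), e), pair(e, e))), pair(pair(a, e), pair(e, e)))  →  g(pair(a, pair(a, pair(e, g(e, pair(a, e))))), pair(pair(a, e), pair(e, e)))   [R4 at 1]
2. g(pair(a, pair(a, pair(e, g(e, pair(a, e))))), pair(pair(a, e), pair(e, e)))  →  pair(a, pair(e, g(e, pair(a, e))))   [R4 at ε]
3. pair(a, pair(e, g(e, pair(a, e))))  →  pair(a, pair(e, pair(a, e)))   [R3 at 2.2]

Reduce t₂ = pair(a, pair(g(e, g(e, e)), g(e, g(pair(pair(e, a), pair(a, e)), pair(pair(pair(pair(e, e), a), e), pair(e, e)))))):
1. pair(a, pair(g(e, g(e, e)), g(e, g(pair(pair(e, a), pair(a, e)), pair(pair(pair(pair(e, e), a), e), pair(e, e))))))  →  pair(a, pair(g(e, e), g(e, g(pair(pair(e, a), pair(a, e)), pair(pair(pair(pair(e, e), a), e), pair(e, e))))))   [R3 at 2.1]
2. pair(a, pair(g(e, e), g(e, g(pair(pair(e, a), pair(a, e)), pair(pair(pair(pair(e, e), a), e), pair(e, e))))))  →  pair(a, pair(e, g(e, g(pair(pair(e, a), pair(a, e)), pair(pair(pair(pair(e, e), a), e), pair(e, e))))))   [R3 at 2.1]
3. pair(a, pair(e, g(e, g(pair(pair(e, a), pair(a, e)), pair(pair(pair(pair(e, e), a), e), pair(e, e))))))  →  pair(a, pair(e, g(pair(pair(e, a), pair(a, e)), pair(pair(pair(pair(e, e), a), e), pair(e, e)))))   [R3 at 2.2]
4. pair(a, pair(e, g(pair(pair(e, a), pair(a, e)), pair(pair(pair(pair(e, e), a), e), pair(e, e)))))  →  pair(a, pair(e, pair(a, e)))   [R4 at 2.2]

yes — NF(t₁) = pair(a, pair(e, pair(a, e))), NF(t₂) = pair(a, pair(e, pair(a, e)))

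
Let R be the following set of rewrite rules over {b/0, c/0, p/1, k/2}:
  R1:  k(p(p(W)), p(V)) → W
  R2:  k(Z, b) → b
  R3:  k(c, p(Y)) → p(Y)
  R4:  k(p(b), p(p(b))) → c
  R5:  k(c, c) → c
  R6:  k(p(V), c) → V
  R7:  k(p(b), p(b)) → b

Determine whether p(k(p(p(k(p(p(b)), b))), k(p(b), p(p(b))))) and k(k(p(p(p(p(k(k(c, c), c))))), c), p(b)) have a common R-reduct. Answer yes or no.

no — NF(t₁) = p(p(b)), NF(t₂) = p(c)

Reduce t₁ = p(k(p(p(k(p(p(b)), b))), k(p(b), p(p(b))))):
1. p(k(p(p(k(p(p(b)), b))), k(p(b), p(p(b)))))  →  p(k(p(p(b)), k(p(b), p(p(b)))))   [R2 at 1.1.1.1]
2. p(k(p(p(b)), k(p(b), p(p(b)))))  →  p(k(p(p(b)), c))   [R4 at 1.2]
3. p(k(p(p(b)), c))  →  p(p(b))   [R6 at 1]

Reduce t₂ = k(k(p(p(p(p(k(k(c, c), c))))), c), p(b)):
1. k(k(p(p(p(p(k(k(c, c), c))))), c), p(b))  →  k(p(p(p(k(k(c, c), c)))), p(b))   [R6 at 1]
2. k(p(p(p(k(k(c, c), c)))), p(b))  →  p(k(k(c, c), c))   [R1 at ε]
3. p(k(k(c, c), c))  →  p(k(c, c))   [R5 at 1.1]
4. p(k(c, c))  →  p(c)   [R5 at 1]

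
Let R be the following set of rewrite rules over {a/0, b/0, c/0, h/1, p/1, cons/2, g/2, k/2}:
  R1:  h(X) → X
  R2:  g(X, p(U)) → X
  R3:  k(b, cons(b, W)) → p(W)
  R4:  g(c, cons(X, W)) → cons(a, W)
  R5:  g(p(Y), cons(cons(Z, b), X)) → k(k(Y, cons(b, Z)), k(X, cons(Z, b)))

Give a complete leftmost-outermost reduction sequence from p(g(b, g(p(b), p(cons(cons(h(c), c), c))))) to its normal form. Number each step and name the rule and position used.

1. p(g(b, g(p(b), p(cons(cons(h(c), c), c)))))  →  p(g(b, p(b)))   [R2 at 1.2]
2. p(g(b, p(b)))  →  p(b)   [R2 at 1]

p(b)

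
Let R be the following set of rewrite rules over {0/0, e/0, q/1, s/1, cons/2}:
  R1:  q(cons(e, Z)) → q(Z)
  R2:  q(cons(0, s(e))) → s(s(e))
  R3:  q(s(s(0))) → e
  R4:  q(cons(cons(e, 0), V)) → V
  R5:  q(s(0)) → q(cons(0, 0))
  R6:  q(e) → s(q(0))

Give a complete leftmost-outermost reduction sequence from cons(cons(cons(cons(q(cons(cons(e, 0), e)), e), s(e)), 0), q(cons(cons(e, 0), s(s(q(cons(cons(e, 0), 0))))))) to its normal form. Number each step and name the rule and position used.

1. cons(cons(cons(cons(q(cons(cons(e, 0), e)), e), s(e)), 0), q(cons(cons(e, 0), s(s(q(cons(cons(e, 0), 0)))))))  →  cons(cons(cons(cons(e, e), s(e)), 0), q(cons(cons(e, 0), s(s(q(cons(cons(e, 0), 0)))))))   [R4 at 1.1.1.1]
2. cons(cons(cons(cons(e, e), s(e)), 0), q(cons(cons(e, 0), s(s(q(cons(cons(e, 0), 0)))))))  →  cons(cons(cons(cons(e, e), s(e)), 0), s(s(q(cons(cons(e, 0), 0)))))   [R4 at 2]
3. cons(cons(cons(cons(e, e), s(e)), 0), s(s(q(cons(cons(e, 0), 0)))))  →  cons(cons(cons(cons(e, e), s(e)), 0), s(s(0)))   [R4 at 2.1.1]

cons(cons(cons(cons(e, e), s(e)), 0), s(s(0)))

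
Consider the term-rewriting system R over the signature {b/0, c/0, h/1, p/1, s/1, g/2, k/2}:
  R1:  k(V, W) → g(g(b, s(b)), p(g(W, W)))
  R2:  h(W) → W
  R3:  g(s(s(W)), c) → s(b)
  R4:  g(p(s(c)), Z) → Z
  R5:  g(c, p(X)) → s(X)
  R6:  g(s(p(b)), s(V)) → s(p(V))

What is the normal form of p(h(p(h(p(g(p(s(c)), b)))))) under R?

p(p(p(b)))

1. p(h(p(h(p(g(p(s(c)), b))))))  →  p(p(h(p(g(p(s(c)), b)))))   [R2 at 1]
2. p(p(h(p(g(p(s(c)), b)))))  →  p(p(p(g(p(s(c)), b))))   [R2 at 1.1]
3. p(p(p(g(p(s(c)), b))))  →  p(p(p(b)))   [R4 at 1.1.1]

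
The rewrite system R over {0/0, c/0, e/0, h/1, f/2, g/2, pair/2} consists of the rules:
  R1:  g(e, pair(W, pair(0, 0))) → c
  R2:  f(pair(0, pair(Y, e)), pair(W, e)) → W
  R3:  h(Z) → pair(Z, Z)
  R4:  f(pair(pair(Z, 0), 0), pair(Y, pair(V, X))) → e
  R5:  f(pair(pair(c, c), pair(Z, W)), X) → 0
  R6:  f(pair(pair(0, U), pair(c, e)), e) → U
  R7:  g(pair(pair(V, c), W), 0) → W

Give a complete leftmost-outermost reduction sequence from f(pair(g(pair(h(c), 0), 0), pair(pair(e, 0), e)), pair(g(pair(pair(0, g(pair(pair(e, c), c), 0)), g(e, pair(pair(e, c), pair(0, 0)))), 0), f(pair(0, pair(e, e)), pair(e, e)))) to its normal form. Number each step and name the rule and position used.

c

1. f(pair(g(pair(h(c), 0), 0), pair(pair(e, 0), e)), pair(g(pair(pair(0, g(pair(pair(e, c), c), 0)), g(e, pair(pair(e, c), pair(0, 0)))), 0), f(pair(0, pair(e, e)), pair(e, e))))  →  f(pair(g(pair(pair(c, c), 0), 0), pair(pair(e, 0), e)), pair(g(pair(pair(0, g(pair(pair(e, c), c), 0)), g(e, pair(pair(e, c), pair(0, 0)))), 0), f(pair(0, pair(e, e)), pair(e, e))))   [R3 at 1.1.1.1]
2. f(pair(g(pair(pair(c, c), 0), 0), pair(pair(e, 0), e)), pair(g(pair(pair(0, g(pair(pair(e, c), c), 0)), g(e, pair(pair(e, c), pair(0, 0)))), 0), f(pair(0, pair(e, e)), pair(e, e))))  →  f(pair(0, pair(pair(e, 0), e)), pair(g(pair(pair(0, g(pair(pair(e, c), c), 0)), g(e, pair(pair(e, c), pair(0, 0)))), 0), f(pair(0, pair(e, e)), pair(e, e))))   [R7 at 1.1]
3. f(pair(0, pair(pair(e, 0), e)), pair(g(pair(pair(0, g(pair(pair(e, c), c), 0)), g(e, pair(pair(e, c), pair(0, 0)))), 0), f(pair(0, pair(e, e)), pair(e, e))))  →  f(pair(0, pair(pair(e, 0), e)), pair(g(pair(pair(0, c), g(e, pair(pair(e, c), pair(0, 0)))), 0), f(pair(0, pair(e, e)), pair(e, e))))   [R7 at 2.1.1.1.2]
4. f(pair(0, pair(pair(e, 0), e)), pair(g(pair(pair(0, c), g(e, pair(pair(e, c), pair(0, 0)))), 0), f(pair(0, pair(e, e)), pair(e, e))))  →  f(pair(0, pair(pair(e, 0), e)), pair(g(e, pair(pair(e, c), pair(0, 0))), f(pair(0, pair(e, e)), pair(e, e))))   [R7 at 2.1]
5. f(pair(0, pair(pair(e, 0), e)), pair(g(e, pair(pair(e, c), pair(0, 0))), f(pair(0, pair(e, e)), pair(e, e))))  →  f(pair(0, pair(pair(e, 0), e)), pair(c, f(pair(0, pair(e, e)), pair(e, e))))   [R1 at 2.1]
6. f(pair(0, pair(pair(e, 0), e)), pair(c, f(pair(0, pair(e, e)), pair(e, e))))  →  f(pair(0, pair(pair(e, 0), e)), pair(c, e))   [R2 at 2.2]
7. f(pair(0, pair(pair(e, 0), e)), pair(c, e))  →  c   [R2 at ε]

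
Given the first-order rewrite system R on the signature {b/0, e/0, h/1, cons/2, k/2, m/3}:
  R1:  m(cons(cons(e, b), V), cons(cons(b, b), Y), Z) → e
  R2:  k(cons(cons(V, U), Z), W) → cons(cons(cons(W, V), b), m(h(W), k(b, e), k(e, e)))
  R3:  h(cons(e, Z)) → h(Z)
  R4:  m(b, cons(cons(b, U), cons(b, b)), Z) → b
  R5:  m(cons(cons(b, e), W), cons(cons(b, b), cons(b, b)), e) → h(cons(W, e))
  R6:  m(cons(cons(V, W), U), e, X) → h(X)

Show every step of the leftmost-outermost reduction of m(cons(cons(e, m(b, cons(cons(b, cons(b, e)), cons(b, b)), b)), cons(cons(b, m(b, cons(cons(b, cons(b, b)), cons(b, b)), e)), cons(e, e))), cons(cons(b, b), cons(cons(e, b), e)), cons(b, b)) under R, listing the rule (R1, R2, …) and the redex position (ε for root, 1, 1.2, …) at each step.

e

1. m(cons(cons(e, m(b, cons(cons(b, cons(b, e)), cons(b, b)), b)), cons(cons(b, m(b, cons(cons(b, cons(b, b)), cons(b, b)), e)), cons(e, e))), cons(cons(b, b), cons(cons(e, b), e)), cons(b, b))  →  m(cons(cons(e, b), cons(cons(b, m(b, cons(cons(b, cons(b, b)), cons(b, b)), e)), cons(e, e))), cons(cons(b, b), cons(cons(e, b), e)), cons(b, b))   [R4 at 1.1.2]
2. m(cons(cons(e, b), cons(cons(b, m(b, cons(cons(b, cons(b, b)), cons(b, b)), e)), cons(e, e))), cons(cons(b, b), cons(cons(e, b), e)), cons(b, b))  →  e   [R1 at ε]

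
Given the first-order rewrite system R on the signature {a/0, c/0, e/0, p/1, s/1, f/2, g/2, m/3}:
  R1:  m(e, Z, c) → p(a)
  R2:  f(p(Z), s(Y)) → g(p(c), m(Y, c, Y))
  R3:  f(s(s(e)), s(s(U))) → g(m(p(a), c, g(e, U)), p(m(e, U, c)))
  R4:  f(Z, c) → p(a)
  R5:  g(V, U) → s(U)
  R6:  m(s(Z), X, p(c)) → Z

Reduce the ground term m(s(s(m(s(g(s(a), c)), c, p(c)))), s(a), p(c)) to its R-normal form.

s(s(c))

1. m(s(s(m(s(g(s(a), c)), c, p(c)))), s(a), p(c))  →  s(m(s(g(s(a), c)), c, p(c)))   [R6 at ε]
2. s(m(s(g(s(a), c)), c, p(c)))  →  s(g(s(a), c))   [R6 at 1]
3. s(g(s(a), c))  →  s(s(c))   [R5 at 1]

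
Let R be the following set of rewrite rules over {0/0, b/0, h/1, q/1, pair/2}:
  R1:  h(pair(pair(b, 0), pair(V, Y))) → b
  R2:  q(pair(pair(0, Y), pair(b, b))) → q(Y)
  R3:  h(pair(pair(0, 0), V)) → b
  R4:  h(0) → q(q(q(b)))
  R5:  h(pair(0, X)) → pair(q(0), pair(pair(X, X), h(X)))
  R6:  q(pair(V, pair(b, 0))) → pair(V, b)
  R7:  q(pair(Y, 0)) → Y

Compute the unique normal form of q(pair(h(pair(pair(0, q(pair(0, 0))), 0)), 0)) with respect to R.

b

1. q(pair(h(pair(pair(0, q(pair(0, 0))), 0)), 0))  →  h(pair(pair(0, q(pair(0, 0))), 0))   [R7 at ε]
2. h(pair(pair(0, q(pair(0, 0))), 0))  →  h(pair(pair(0, 0), 0))   [R7 at 1.1.2]
3. h(pair(pair(0, 0), 0))  →  b   [R3 at ε]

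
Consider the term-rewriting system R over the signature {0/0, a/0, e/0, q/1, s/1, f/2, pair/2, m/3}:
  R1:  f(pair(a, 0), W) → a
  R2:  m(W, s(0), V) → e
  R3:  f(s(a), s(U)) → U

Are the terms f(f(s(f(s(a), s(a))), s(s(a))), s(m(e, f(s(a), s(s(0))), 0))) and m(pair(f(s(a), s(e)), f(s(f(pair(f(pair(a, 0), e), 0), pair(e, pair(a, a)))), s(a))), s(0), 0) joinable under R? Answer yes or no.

yes — NF(t₁) = e, NF(t₂) = e

Reduce t₁ = f(f(s(f(s(a), s(a))), s(s(a))), s(m(e, f(s(a), s(s(0))), 0))):
1. f(f(s(f(s(a), s(a))), s(s(a))), s(m(e, f(s(a), s(s(0))), 0)))  →  f(f(s(a), s(s(a))), s(m(e, f(s(a), s(s(0))), 0)))   [R3 at 1.1.1]
2. f(f(s(a), s(s(a))), s(m(e, f(s(a), s(s(0))), 0)))  →  f(s(a), s(m(e, f(s(a), s(s(0))), 0)))   [R3 at 1]
3. f(s(a), s(m(e, f(s(a), s(s(0))), 0)))  →  m(e, f(s(a), s(s(0))), 0)   [R3 at ε]
4. m(e, f(s(a), s(s(0))), 0)  →  m(e, s(0), 0)   [R3 at 2]
5. m(e, s(0), 0)  →  e   [R2 at ε]

Reduce t₂ = m(pair(f(s(a), s(e)), f(s(f(pair(f(pair(a, 0), e), 0), pair(e, pair(a, a)))), s(a))), s(0), 0):
1. m(pair(f(s(a), s(e)), f(s(f(pair(f(pair(a, 0), e), 0), pair(e, pair(a, a)))), s(a))), s(0), 0)  →  e   [R2 at ε]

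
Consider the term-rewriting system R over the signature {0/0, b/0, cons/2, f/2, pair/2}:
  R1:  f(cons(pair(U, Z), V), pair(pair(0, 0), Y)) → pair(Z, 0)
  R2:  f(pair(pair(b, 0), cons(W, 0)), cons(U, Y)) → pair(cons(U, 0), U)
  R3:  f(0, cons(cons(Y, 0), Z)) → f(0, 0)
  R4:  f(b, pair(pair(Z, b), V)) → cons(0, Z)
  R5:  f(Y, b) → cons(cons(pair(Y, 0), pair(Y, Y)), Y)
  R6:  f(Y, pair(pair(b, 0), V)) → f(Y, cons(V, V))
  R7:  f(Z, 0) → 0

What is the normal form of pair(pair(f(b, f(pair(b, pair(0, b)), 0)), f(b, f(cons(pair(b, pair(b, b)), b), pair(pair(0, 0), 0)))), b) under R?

1. pair(pair(f(b, f(pair(b, pair(0, b)), 0)), f(b, f(cons(pair(b, pair(b, b)), b), pair(pair(0, 0), 0)))), b)  →  pair(pair(f(b, 0), f(b, f(cons(pair(b, pair(b, b)), b), pair(pair(0, 0), 0)))), b)   [R7 at 1.1.2]
2. pair(pair(f(b, 0), f(b, f(cons(pair(b, pair(b, b)), b), pair(pair(0, 0), 0)))), b)  →  pair(pair(0, f(b, f(cons(pair(b, pair(b, b)), b), pair(pair(0, 0), 0)))), b)   [R7 at 1.1]
3. pair(pair(0, f(b, f(cons(pair(b, pair(b, b)), b), pair(pair(0, 0), 0)))), b)  →  pair(pair(0, f(b, pair(pair(b, b), 0))), b)   [R1 at 1.2.2]
4. pair(pair(0, f(b, pair(pair(b, b), 0))), b)  →  pair(pair(0, cons(0, b)), b)   [R4 at 1.2]

pair(pair(0, cons(0, b)), b)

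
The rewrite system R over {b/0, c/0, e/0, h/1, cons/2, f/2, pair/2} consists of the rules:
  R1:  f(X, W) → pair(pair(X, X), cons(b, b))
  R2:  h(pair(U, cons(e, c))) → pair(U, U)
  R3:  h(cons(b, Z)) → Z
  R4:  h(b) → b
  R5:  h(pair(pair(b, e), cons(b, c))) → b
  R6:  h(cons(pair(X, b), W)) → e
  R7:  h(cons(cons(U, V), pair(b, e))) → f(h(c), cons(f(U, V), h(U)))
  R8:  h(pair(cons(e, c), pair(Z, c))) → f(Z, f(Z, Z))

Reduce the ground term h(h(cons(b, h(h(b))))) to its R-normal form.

b

1. h(h(cons(b, h(h(b)))))  →  h(h(h(b)))   [R3 at 1]
2. h(h(h(b)))  →  h(h(b))   [R4 at 1.1]
3. h(h(b))  →  h(b)   [R4 at 1]
4. h(b)  →  b   [R4 at ε]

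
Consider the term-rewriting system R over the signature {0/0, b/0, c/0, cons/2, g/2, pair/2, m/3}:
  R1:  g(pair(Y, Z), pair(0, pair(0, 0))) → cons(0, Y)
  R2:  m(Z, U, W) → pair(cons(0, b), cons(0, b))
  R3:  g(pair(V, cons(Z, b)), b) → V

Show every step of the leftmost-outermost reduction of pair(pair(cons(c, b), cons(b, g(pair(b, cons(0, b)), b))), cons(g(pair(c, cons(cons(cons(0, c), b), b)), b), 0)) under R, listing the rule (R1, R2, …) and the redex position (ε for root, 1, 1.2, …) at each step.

pair(pair(cons(c, b), cons(b, b)), cons(c, 0))

1. pair(pair(cons(c, b), cons(b, g(pair(b, cons(0, b)), b))), cons(g(pair(c, cons(cons(cons(0, c), b), b)), b), 0))  →  pair(pair(cons(c, b), cons(b, b)), cons(g(pair(c, cons(cons(cons(0, c), b), b)), b), 0))   [R3 at 1.2.2]
2. pair(pair(cons(c, b), cons(b, b)), cons(g(pair(c, cons(cons(cons(0, c), b), b)), b), 0))  →  pair(pair(cons(c, b), cons(b, b)), cons(c, 0))   [R3 at 2.1]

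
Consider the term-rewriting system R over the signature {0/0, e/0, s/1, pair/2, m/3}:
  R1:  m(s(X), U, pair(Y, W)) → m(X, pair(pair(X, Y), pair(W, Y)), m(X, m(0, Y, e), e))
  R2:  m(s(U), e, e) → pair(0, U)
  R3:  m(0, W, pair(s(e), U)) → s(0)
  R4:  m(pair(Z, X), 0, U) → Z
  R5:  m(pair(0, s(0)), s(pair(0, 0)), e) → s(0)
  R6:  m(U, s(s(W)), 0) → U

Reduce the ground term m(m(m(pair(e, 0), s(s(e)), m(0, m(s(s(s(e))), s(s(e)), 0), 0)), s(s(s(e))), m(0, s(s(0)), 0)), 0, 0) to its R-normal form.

1. m(m(m(pair(e, 0), s(s(e)), m(0, m(s(s(s(e))), s(s(e)), 0), 0)), s(s(s(e))), m(0, s(s(0)), 0)), 0, 0)  →  m(m(m(pair(e, 0), s(s(e)), m(0, s(s(s(e))), 0)), s(s(s(e))), m(0, s(s(0)), 0)), 0, 0)   [R6 at 1.1.3.2]
2. m(m(m(pair(e, 0), s(s(e)), m(0, s(s(s(e))), 0)), s(s(s(e))), m(0, s(s(0)), 0)), 0, 0)  →  m(m(m(pair(e, 0), s(s(e)), 0), s(s(s(e))), m(0, s(s(0)), 0)), 0, 0)   [R6 at 1.1.3]
3. m(m(m(pair(e, 0), s(s(e)), 0), s(s(s(e))), m(0, s(s(0)), 0)), 0, 0)  →  m(m(pair(e, 0), s(s(s(e))), m(0, s(s(0)), 0)), 0, 0)   [R6 at 1.1]
4. m(m(pair(e, 0), s(s(s(e))), m(0, s(s(0)), 0)), 0, 0)  →  m(m(pair(e, 0), s(s(s(e))), 0), 0, 0)   [R6 at 1.3]
5. m(m(pair(e, 0), s(s(s(e))), 0), 0, 0)  →  m(pair(e, 0), 0, 0)   [R6 at 1]
6. m(pair(e, 0), 0, 0)  →  e   [R4 at ε]

e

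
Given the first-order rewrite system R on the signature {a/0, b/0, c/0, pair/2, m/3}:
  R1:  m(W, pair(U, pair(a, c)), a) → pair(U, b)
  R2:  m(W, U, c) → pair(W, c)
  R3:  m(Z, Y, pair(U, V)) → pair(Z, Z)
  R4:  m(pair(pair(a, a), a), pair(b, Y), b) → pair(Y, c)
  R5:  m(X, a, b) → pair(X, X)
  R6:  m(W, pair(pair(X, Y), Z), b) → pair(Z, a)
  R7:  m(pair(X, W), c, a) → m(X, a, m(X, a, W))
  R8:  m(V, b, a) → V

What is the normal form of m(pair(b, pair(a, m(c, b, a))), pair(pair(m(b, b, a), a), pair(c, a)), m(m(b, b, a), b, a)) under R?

pair(pair(c, a), a)

1. m(pair(b, pair(a, m(c, b, a))), pair(pair(m(b, b, a), a), pair(c, a)), m(m(b, b, a), b, a))  →  m(pair(b, pair(a, c)), pair(pair(m(b, b, a), a), pair(c, a)), m(m(b, b, a), b, a))   [R8 at 1.2.2]
2. m(pair(b, pair(a, c)), pair(pair(m(b, b, a), a), pair(c, a)), m(m(b, b, a), b, a))  →  m(pair(b, pair(a, c)), pair(pair(b, a), pair(c, a)), m(m(b, b, a), b, a))   [R8 at 2.1.1]
3. m(pair(b, pair(a, c)), pair(pair(b, a), pair(c, a)), m(m(b, b, a), b, a))  →  m(pair(b, pair(a, c)), pair(pair(b, a), pair(c, a)), m(b, b, a))   [R8 at 3]
4. m(pair(b, pair(a, c)), pair(pair(b, a), pair(c, a)), m(b, b, a))  →  m(pair(b, pair(a, c)), pair(pair(b, a), pair(c, a)), b)   [R8 at 3]
5. m(pair(b, pair(a, c)), pair(pair(b, a), pair(c, a)), b)  →  pair(pair(c, a), a)   [R6 at ε]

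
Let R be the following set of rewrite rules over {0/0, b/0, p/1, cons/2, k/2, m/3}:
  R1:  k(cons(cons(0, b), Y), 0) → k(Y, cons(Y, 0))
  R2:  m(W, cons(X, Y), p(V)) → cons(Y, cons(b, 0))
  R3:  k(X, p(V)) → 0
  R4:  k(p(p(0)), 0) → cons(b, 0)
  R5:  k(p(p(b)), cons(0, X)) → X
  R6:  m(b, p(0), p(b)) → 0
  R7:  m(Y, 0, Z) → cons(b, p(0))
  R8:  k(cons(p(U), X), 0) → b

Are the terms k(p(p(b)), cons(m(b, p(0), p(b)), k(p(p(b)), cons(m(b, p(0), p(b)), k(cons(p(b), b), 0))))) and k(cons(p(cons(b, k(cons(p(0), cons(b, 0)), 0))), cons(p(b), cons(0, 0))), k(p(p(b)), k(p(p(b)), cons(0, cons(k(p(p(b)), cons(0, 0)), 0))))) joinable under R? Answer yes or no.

yes — NF(t₁) = b, NF(t₂) = b

Reduce t₁ = k(p(p(b)), cons(m(b, p(0), p(b)), k(p(p(b)), cons(m(b, p(0), p(b)), k(cons(p(b), b), 0))))):
1. k(p(p(b)), cons(m(b, p(0), p(b)), k(p(p(b)), cons(m(b, p(0), p(b)), k(cons(p(b), b), 0)))))  →  k(p(p(b)), cons(0, k(p(p(b)), cons(m(b, p(0), p(b)), k(cons(p(b), b), 0)))))   [R6 at 2.1]
2. k(p(p(b)), cons(0, k(p(p(b)), cons(m(b, p(0), p(b)), k(cons(p(b), b), 0)))))  →  k(p(p(b)), cons(m(b, p(0), p(b)), k(cons(p(b), b), 0)))   [R5 at ε]
3. k(p(p(b)), cons(m(b, p(0), p(b)), k(cons(p(b), b), 0)))  →  k(p(p(b)), cons(0, k(cons(p(b), b), 0)))   [R6 at 2.1]
4. k(p(p(b)), cons(0, k(cons(p(b), b), 0)))  →  k(cons(p(b), b), 0)   [R5 at ε]
5. k(cons(p(b), b), 0)  →  b   [R8 at ε]

Reduce t₂ = k(cons(p(cons(b, k(cons(p(0), cons(b, 0)), 0))), cons(p(b), cons(0, 0))), k(p(p(b)), k(p(p(b)), cons(0, cons(k(p(p(b)), cons(0, 0)), 0))))):
1. k(cons(p(cons(b, k(cons(p(0), cons(b, 0)), 0))), cons(p(b), cons(0, 0))), k(p(p(b)), k(p(p(b)), cons(0, cons(k(p(p(b)), cons(0, 0)), 0)))))  →  k(cons(p(cons(b, b)), cons(p(b), cons(0, 0))), k(p(p(b)), k(p(p(b)), cons(0, cons(k(p(p(b)), cons(0, 0)), 0)))))   [R8 at 1.1.1.2]
2. k(cons(p(cons(b, b)), cons(p(b), cons(0, 0))), k(p(p(b)), k(p(p(b)), cons(0, cons(k(p(p(b)), cons(0, 0)), 0)))))  →  k(cons(p(cons(b, b)), cons(p(b), cons(0, 0))), k(p(p(b)), cons(k(p(p(b)), cons(0, 0)), 0)))   [R5 at 2.2]
3. k(cons(p(cons(b, b)), cons(p(b), cons(0, 0))), k(p(p(b)), cons(k(p(p(b)), cons(0, 0)), 0)))  →  k(cons(p(cons(b, b)), cons(p(b), cons(0, 0))), k(p(p(b)), cons(0, 0)))   [R5 at 2.2.1]
4. k(cons(p(cons(b, b)), cons(p(b), cons(0, 0))), k(p(p(b)), cons(0, 0)))  →  k(cons(p(cons(b, b)), cons(p(b), cons(0, 0))), 0)   [R5 at 2]
5. k(cons(p(cons(b, b)), cons(p(b), cons(0, 0))), 0)  →  b   [R8 at ε]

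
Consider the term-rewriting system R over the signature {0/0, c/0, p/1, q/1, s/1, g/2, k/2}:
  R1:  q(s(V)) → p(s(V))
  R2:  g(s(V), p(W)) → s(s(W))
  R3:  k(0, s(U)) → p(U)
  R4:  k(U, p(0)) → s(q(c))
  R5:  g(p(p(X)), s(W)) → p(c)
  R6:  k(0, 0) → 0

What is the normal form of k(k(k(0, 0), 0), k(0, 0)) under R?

1. k(k(k(0, 0), 0), k(0, 0))  →  k(k(0, 0), k(0, 0))   [R6 at 1.1]
2. k(k(0, 0), k(0, 0))  →  k(0, k(0, 0))   [R6 at 1]
3. k(0, k(0, 0))  →  k(0, 0)   [R6 at 2]
4. k(0, 0)  →  0   [R6 at ε]

0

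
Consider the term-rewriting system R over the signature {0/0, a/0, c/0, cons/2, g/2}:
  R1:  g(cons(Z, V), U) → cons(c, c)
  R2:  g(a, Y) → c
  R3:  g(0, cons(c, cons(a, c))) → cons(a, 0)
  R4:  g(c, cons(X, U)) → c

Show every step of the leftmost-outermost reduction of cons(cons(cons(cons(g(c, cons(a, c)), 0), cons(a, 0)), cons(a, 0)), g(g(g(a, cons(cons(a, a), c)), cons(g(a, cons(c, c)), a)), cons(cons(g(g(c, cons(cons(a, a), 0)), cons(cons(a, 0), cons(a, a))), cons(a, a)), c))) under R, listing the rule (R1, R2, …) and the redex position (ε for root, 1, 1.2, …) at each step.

1. cons(cons(cons(cons(g(c, cons(a, c)), 0), cons(a, 0)), cons(a, 0)), g(g(g(a, cons(cons(a, a), c)), cons(g(a, cons(c, c)), a)), cons(cons(g(g(c, cons(cons(a, a), 0)), cons(cons(a, 0), cons(a, a))), cons(a, a)), c)))  →  cons(cons(cons(cons(c, 0), cons(a, 0)), cons(a, 0)), g(g(g(a, cons(cons(a, a), c)), cons(g(a, cons(c, c)), a)), cons(cons(g(g(c, cons(cons(a, a), 0)), cons(cons(a, 0), cons(a, a))), cons(a, a)), c)))   [R4 at 1.1.1.1]
2. cons(cons(cons(cons(c, 0), cons(a, 0)), cons(a, 0)), g(g(g(a, cons(cons(a, a), c)), cons(g(a, cons(c, c)), a)), cons(cons(g(g(c, cons(cons(a, a), 0)), cons(cons(a, 0), cons(a, a))), cons(a, a)), c)))  →  cons(cons(cons(cons(c, 0), cons(a, 0)), cons(a, 0)), g(g(c, cons(g(a, cons(c, c)), a)), cons(cons(g(g(c, cons(cons(a, a), 0)), cons(cons(a, 0), cons(a, a))), cons(a, a)), c)))   [R2 at 2.1.1]
3. cons(cons(cons(cons(c, 0), cons(a, 0)), cons(a, 0)), g(g(c, cons(g(a, cons(c, c)), a)), cons(cons(g(g(c, cons(cons(a, a), 0)), cons(cons(a, 0), cons(a, a))), cons(a, a)), c)))  →  cons(cons(cons(cons(c, 0), cons(a, 0)), cons(a, 0)), g(c, cons(cons(g(g(c, cons(cons(a, a), 0)), cons(cons(a, 0), cons(a, a))), cons(a, a)), c)))   [R4 at 2.1]
4. cons(cons(cons(cons(c, 0), cons(a, 0)), cons(a, 0)), g(c, cons(cons(g(g(c, cons(cons(a, a), 0)), cons(cons(a, 0), cons(a, a))), cons(a, a)), c)))  →  cons(cons(cons(cons(c, 0), cons(a, 0)), cons(a, 0)), c)   [R4 at 2]

cons(cons(cons(cons(c, 0), cons(a, 0)), cons(a, 0)), c)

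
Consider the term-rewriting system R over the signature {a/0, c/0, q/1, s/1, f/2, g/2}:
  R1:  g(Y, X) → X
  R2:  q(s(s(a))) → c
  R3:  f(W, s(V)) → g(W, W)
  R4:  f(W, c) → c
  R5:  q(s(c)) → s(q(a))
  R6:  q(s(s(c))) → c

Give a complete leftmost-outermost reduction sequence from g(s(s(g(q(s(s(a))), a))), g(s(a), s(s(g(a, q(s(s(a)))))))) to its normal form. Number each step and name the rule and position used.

1. g(s(s(g(q(s(s(a))), a))), g(s(a), s(s(g(a, q(s(s(a))))))))  →  g(s(a), s(s(g(a, q(s(s(a)))))))   [R1 at ε]
2. g(s(a), s(s(g(a, q(s(s(a)))))))  →  s(s(g(a, q(s(s(a))))))   [R1 at ε]
3. s(s(g(a, q(s(s(a))))))  →  s(s(q(s(s(a)))))   [R1 at 1.1]
4. s(s(q(s(s(a)))))  →  s(s(c))   [R2 at 1.1]

s(s(c))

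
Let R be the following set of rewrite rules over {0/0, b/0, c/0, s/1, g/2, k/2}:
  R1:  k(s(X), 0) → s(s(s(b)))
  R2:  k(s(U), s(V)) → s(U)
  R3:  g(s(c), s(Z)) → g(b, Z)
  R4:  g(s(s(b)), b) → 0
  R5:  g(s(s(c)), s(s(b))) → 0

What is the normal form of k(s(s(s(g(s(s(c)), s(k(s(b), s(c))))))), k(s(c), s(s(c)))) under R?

s(s(s(0)))

1. k(s(s(s(g(s(s(c)), s(k(s(b), s(c))))))), k(s(c), s(s(c))))  →  k(s(s(s(g(s(s(c)), s(s(b)))))), k(s(c), s(s(c))))   [R2 at 1.1.1.1.2.1]
2. k(s(s(s(g(s(s(c)), s(s(b)))))), k(s(c), s(s(c))))  →  k(s(s(s(0))), k(s(c), s(s(c))))   [R5 at 1.1.1.1]
3. k(s(s(s(0))), k(s(c), s(s(c))))  →  k(s(s(s(0))), s(c))   [R2 at 2]
4. k(s(s(s(0))), s(c))  →  s(s(s(0)))   [R2 at ε]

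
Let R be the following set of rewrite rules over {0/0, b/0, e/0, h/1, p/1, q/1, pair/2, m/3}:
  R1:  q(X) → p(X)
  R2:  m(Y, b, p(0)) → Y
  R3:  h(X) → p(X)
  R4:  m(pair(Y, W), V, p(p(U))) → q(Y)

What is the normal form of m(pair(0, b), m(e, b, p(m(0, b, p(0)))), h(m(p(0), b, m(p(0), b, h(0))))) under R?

1. m(pair(0, b), m(e, b, p(m(0, b, p(0)))), h(m(p(0), b, m(p(0), b, h(0)))))  →  m(pair(0, b), m(e, b, p(0)), h(m(p(0), b, m(p(0), b, h(0)))))   [R2 at 2.3.1]
2. m(pair(0, b), m(e, b, p(0)), h(m(p(0), b, m(p(0), b, h(0)))))  →  m(pair(0, b), e, h(m(p(0), b, m(p(0), b, h(0)))))   [R2 at 2]
3. m(pair(0, b), e, h(m(p(0), b, m(p(0), b, h(0)))))  →  m(pair(0, b), e, p(m(p(0), b, m(p(0), b, h(0)))))   [R3 at 3]
4. m(pair(0, b), e, p(m(p(0), b, m(p(0), b, h(0)))))  →  m(pair(0, b), e, p(m(p(0), b, m(p(0), b, p(0)))))   [R3 at 3.1.3.3]
5. m(pair(0, b), e, p(m(p(0), b, m(p(0), b, p(0)))))  →  m(pair(0, b), e, p(m(p(0), b, p(0))))   [R2 at 3.1.3]
6. m(pair(0, b), e, p(m(p(0), b, p(0))))  →  m(pair(0, b), e, p(p(0)))   [R2 at 3.1]
7. m(pair(0, b), e, p(p(0)))  →  q(0)   [R4 at ε]
8. q(0)  →  p(0)   [R1 at ε]

p(0)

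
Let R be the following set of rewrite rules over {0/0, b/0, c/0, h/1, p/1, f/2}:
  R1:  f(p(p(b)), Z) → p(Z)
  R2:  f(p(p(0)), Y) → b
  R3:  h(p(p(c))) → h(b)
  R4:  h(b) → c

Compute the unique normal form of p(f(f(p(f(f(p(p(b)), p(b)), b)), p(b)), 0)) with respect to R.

p(p(0))

1. p(f(f(p(f(f(p(p(b)), p(b)), b)), p(b)), 0))  →  p(f(f(p(f(p(p(b)), b)), p(b)), 0))   [R1 at 1.1.1.1.1]
2. p(f(f(p(f(p(p(b)), b)), p(b)), 0))  →  p(f(f(p(p(b)), p(b)), 0))   [R1 at 1.1.1.1]
3. p(f(f(p(p(b)), p(b)), 0))  →  p(f(p(p(b)), 0))   [R1 at 1.1]
4. p(f(p(p(b)), 0))  →  p(p(0))   [R1 at 1]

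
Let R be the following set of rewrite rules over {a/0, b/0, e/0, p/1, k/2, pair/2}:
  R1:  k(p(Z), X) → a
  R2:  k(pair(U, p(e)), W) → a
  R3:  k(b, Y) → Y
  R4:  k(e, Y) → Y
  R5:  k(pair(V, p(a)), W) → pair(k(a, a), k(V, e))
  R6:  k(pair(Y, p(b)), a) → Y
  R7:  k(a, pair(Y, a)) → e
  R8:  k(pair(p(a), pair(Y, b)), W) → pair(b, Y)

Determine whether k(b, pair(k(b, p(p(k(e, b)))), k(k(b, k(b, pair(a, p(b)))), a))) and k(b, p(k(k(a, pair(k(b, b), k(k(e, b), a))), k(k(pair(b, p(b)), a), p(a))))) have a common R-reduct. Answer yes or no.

Reduce t₁ = k(b, pair(k(b, p(p(k(e, b)))), k(k(b, k(b, pair(a, p(b)))), a))):
1. k(b, pair(k(b, p(p(k(e, b)))), k(k(b, k(b, pair(a, p(b)))), a)))  →  pair(k(b, p(p(k(e, b)))), k(k(b, k(b, pair(a, p(b)))), a))   [R3 at ε]
2. pair(k(b, p(p(k(e, b)))), k(k(b, k(b, pair(a, p(b)))), a))  →  pair(p(p(k(e, b))), k(k(b, k(b, pair(a, p(b)))), a))   [R3 at 1]
3. pair(p(p(k(e, b))), k(k(b, k(b, pair(a, p(b)))), a))  →  pair(p(p(b)), k(k(b, k(b, pair(a, p(b)))), a))   [R4 at 1.1.1]
4. pair(p(p(b)), k(k(b, k(b, pair(a, p(b)))), a))  →  pair(p(p(b)), k(k(b, pair(a, p(b))), a))   [R3 at 2.1]
5. pair(p(p(b)), k(k(b, pair(a, p(b))), a))  →  pair(p(p(b)), k(pair(a, p(b)), a))   [R3 at 2.1]
6. pair(p(p(b)), k(pair(a, p(b)), a))  →  pair(p(p(b)), a)   [R6 at 2]

Reduce t₂ = k(b, p(k(k(a, pair(k(b, b), k(k(e, b), a))), k(k(pair(b, p(b)), a), p(a))))):
1. k(b, p(k(k(a, pair(k(b, b), k(k(e, b), a))), k(k(pair(b, p(b)), a), p(a)))))  →  p(k(k(a, pair(k(b, b), k(k(e, b), a))), k(k(pair(b, p(b)), a), p(a))))   [R3 at ε]
2. p(k(k(a, pair(k(b, b), k(k(e, b), a))), k(k(pair(b, p(b)), a), p(a))))  →  p(k(k(a, pair(b, k(k(e, b), a))), k(k(pair(b, p(b)), a), p(a))))   [R3 at 1.1.2.1]
3. p(k(k(a, pair(b, k(k(e, b), a))), k(k(pair(b, p(b)), a), p(a))))  →  p(k(k(a, pair(b, k(b, a))), k(k(pair(b, p(b)), a), p(a))))   [R4 at 1.1.2.2.1]
4. p(k(k(a, pair(b, k(b, a))), k(k(pair(b, p(b)), a), p(a))))  →  p(k(k(a, pair(b, a)), k(k(pair(b, p(b)), a), p(a))))   [R3 at 1.1.2.2]
5. p(k(k(a, pair(b, a)), k(k(pair(b, p(b)), a), p(a))))  →  p(k(e, k(k(pair(b, p(b)), a), p(a))))   [R7 at 1.1]
6. p(k(e, k(k(pair(b, p(b)), a), p(a))))  →  p(k(k(pair(b, p(b)), a), p(a)))   [R4 at 1]
7. p(k(k(pair(b, p(b)), a), p(a)))  →  p(k(b, p(a)))   [R6 at 1.1]
8. p(k(b, p(a)))  →  p(p(a))   [R3 at 1]

no — NF(t₁) = pair(p(p(b)), a), NF(t₂) = p(p(a))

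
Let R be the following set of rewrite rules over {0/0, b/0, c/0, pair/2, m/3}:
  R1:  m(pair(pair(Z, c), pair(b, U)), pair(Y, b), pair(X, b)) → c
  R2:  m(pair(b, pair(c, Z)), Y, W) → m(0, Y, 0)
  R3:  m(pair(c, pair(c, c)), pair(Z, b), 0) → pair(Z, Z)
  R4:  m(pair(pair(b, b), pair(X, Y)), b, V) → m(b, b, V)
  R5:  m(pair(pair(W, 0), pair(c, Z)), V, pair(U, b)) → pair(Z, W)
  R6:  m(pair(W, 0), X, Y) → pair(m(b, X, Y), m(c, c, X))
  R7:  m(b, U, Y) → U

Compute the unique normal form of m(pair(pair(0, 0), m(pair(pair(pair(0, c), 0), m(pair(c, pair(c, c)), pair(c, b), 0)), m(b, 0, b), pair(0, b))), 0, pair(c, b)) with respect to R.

1. m(pair(pair(0, 0), m(pair(pair(pair(0, c), 0), m(pair(c, pair(c, c)), pair(c, b), 0)), m(b, 0, b), pair(0, b))), 0, pair(c, b))  →  m(pair(pair(0, 0), m(pair(pair(pair(0, c), 0), pair(c, c)), m(b, 0, b), pair(0, b))), 0, pair(c, b))   [R3 at 1.2.1.2]
2. m(pair(pair(0, 0), m(pair(pair(pair(0, c), 0), pair(c, c)), m(b, 0, b), pair(0, b))), 0, pair(c, b))  →  m(pair(pair(0, 0), pair(c, pair(0, c))), 0, pair(c, b))   [R5 at 1.2]
3. m(pair(pair(0, 0), pair(c, pair(0, c))), 0, pair(c, b))  →  pair(pair(0, c), 0)   [R5 at ε]

pair(pair(0, c), 0)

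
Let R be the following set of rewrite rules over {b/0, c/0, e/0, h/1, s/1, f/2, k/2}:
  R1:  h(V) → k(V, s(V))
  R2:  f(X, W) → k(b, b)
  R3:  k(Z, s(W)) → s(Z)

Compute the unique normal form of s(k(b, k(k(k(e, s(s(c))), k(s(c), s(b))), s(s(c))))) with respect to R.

1. s(k(b, k(k(k(e, s(s(c))), k(s(c), s(b))), s(s(c)))))  →  s(k(b, s(k(k(e, s(s(c))), k(s(c), s(b))))))   [R3 at 1.2]
2. s(k(b, s(k(k(e, s(s(c))), k(s(c), s(b))))))  →  s(s(b))   [R3 at 1]

s(s(b))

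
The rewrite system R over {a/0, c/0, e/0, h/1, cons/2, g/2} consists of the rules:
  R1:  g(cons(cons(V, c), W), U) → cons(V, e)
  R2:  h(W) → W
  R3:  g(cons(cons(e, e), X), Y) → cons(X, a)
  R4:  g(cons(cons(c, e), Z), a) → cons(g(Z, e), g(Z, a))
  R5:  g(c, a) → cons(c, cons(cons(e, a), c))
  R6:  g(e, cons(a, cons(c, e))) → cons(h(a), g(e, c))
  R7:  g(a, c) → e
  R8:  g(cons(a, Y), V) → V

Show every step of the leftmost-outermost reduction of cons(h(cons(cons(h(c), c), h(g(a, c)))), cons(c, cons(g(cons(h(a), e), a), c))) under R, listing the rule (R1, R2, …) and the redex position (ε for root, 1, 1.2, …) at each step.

cons(cons(cons(c, c), e), cons(c, cons(a, c)))

1. cons(h(cons(cons(h(c), c), h(g(a, c)))), cons(c, cons(g(cons(h(a), e), a), c)))  →  cons(cons(cons(h(c), c), h(g(a, c))), cons(c, cons(g(cons(h(a), e), a), c)))   [R2 at 1]
2. cons(cons(cons(h(c), c), h(g(a, c))), cons(c, cons(g(cons(h(a), e), a), c)))  →  cons(cons(cons(c, c), h(g(a, c))), cons(c, cons(g(cons(h(a), e), a), c)))   [R2 at 1.1.1]
3. cons(cons(cons(c, c), h(g(a, c))), cons(c, cons(g(cons(h(a), e), a), c)))  →  cons(cons(cons(c, c), g(a, c)), cons(c, cons(g(cons(h(a), e), a), c)))   [R2 at 1.2]
4. cons(cons(cons(c, c), g(a, c)), cons(c, cons(g(cons(h(a), e), a), c)))  →  cons(cons(cons(c, c), e), cons(c, cons(g(cons(h(a), e), a), c)))   [R7 at 1.2]
5. cons(cons(cons(c, c), e), cons(c, cons(g(cons(h(a), e), a), c)))  →  cons(cons(cons(c, c), e), cons(c, cons(g(cons(a, e), a), c)))   [R2 at 2.2.1.1.1]
6. cons(cons(cons(c, c), e), cons(c, cons(g(cons(a, e), a), c)))  →  cons(cons(cons(c, c), e), cons(c, cons(a, c)))   [R8 at 2.2.1]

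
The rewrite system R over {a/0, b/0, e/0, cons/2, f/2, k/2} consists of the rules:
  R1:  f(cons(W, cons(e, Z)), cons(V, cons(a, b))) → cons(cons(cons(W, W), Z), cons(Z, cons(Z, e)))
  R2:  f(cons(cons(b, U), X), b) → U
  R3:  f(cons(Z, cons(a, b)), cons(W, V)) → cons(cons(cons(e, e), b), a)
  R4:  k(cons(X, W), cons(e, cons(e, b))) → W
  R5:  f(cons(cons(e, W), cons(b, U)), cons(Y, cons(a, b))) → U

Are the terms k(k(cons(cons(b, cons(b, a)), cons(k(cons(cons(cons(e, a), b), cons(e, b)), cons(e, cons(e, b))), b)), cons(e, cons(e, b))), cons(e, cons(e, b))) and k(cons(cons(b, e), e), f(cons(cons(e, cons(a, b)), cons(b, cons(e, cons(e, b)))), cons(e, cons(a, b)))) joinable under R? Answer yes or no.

no — NF(t₁) = b, NF(t₂) = e

Reduce t₁ = k(k(cons(cons(b, cons(b, a)), cons(k(cons(cons(cons(e, a), b), cons(e, b)), cons(e, cons(e, b))), b)), cons(e, cons(e, b))), cons(e, cons(e, b))):
1. k(k(cons(cons(b, cons(b, a)), cons(k(cons(cons(cons(e, a), b), cons(e, b)), cons(e, cons(e, b))), b)), cons(e, cons(e, b))), cons(e, cons(e, b)))  →  k(cons(k(cons(cons(cons(e, a), b), cons(e, b)), cons(e, cons(e, b))), b), cons(e, cons(e, b)))   [R4 at 1]
2. k(cons(k(cons(cons(cons(e, a), b), cons(e, b)), cons(e, cons(e, b))), b), cons(e, cons(e, b)))  →  b   [R4 at ε]

Reduce t₂ = k(cons(cons(b, e), e), f(cons(cons(e, cons(a, b)), cons(b, cons(e, cons(e, b)))), cons(e, cons(a, b)))):
1. k(cons(cons(b, e), e), f(cons(cons(e, cons(a, b)), cons(b, cons(e, cons(e, b)))), cons(e, cons(a, b))))  →  k(cons(cons(b, e), e), cons(e, cons(e, b)))   [R5 at 2]
2. k(cons(cons(b, e), e), cons(e, cons(e, b)))  →  e   [R4 at ε]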